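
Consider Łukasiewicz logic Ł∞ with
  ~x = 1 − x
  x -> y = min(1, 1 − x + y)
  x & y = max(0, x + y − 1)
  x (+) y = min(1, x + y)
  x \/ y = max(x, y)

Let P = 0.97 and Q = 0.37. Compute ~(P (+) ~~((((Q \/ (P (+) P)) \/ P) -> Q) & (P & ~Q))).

P (+) P = min(1, 0.97 + 0.97) = min(1, 1.94) = 1.00
Q \/ (P (+) P) = max(0.37, 1.00) = 1.00
(Q \/ (P (+) P)) \/ P = max(1.00, 0.97) = 1.00
((Q \/ (P (+) P)) \/ P) -> Q = min(1, 1 − 1.00 + 0.37) = min(1, 0.37) = 0.37
~Q = 1 − 0.37 = 0.63
P & ~Q = max(0, 0.97 + 0.63 − 1) = max(0, 0.60) = 0.60
(((Q \/ (P (+) P)) \/ P) -> Q) & (P & ~Q) = max(0, 0.37 + 0.60 − 1) = max(0, -0.03) = 0.00
~((((Q \/ (P (+) P)) \/ P) -> Q) & (P & ~Q)) = 1 − 0.00 = 1.00
~~((((Q \/ (P (+) P)) \/ P) -> Q) & (P & ~Q)) = 1 − 1.00 = 0.00
P (+) ~~((((Q \/ (P (+) P)) \/ P) -> Q) & (P & ~Q)) = min(1, 0.97 + 0.00) = min(1, 0.97) = 0.97
~(P (+) ~~((((Q \/ (P (+) P)) \/ P) -> Q) & (P & ~Q))) = 1 − 0.97 = 0.03

0.03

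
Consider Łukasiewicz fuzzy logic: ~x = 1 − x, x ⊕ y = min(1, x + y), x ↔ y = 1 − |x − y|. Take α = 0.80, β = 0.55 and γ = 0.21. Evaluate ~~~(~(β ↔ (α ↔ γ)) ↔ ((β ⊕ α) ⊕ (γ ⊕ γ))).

α ↔ γ = 1 − |0.80 − 0.21| = 1 − 0.59 = 0.41
β ↔ (α ↔ γ) = 1 − |0.55 − 0.41| = 1 − 0.14 = 0.86
~(β ↔ (α ↔ γ)) = 1 − 0.86 = 0.14
β ⊕ α = min(1, 0.55 + 0.80) = min(1, 1.35) = 1.00
γ ⊕ γ = min(1, 0.21 + 0.21) = min(1, 0.42) = 0.42
(β ⊕ α) ⊕ (γ ⊕ γ) = min(1, 1.00 + 0.42) = min(1, 1.42) = 1.00
~(β ↔ (α ↔ γ)) ↔ ((β ⊕ α) ⊕ (γ ⊕ γ)) = 1 − |0.14 − 1.00| = 1 − 0.86 = 0.14
~(~(β ↔ (α ↔ γ)) ↔ ((β ⊕ α) ⊕ (γ ⊕ γ))) = 1 − 0.14 = 0.86
~~(~(β ↔ (α ↔ γ)) ↔ ((β ⊕ α) ⊕ (γ ⊕ γ))) = 1 − 0.86 = 0.14
~~~(~(β ↔ (α ↔ γ)) ↔ ((β ⊕ α) ⊕ (γ ⊕ γ))) = 1 − 0.14 = 0.86

0.86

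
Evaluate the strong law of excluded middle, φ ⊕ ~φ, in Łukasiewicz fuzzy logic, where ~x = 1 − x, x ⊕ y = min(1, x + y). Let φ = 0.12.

~φ = 1 − 0.12 = 0.88
φ ⊕ ~φ = min(1, 0.12 + 0.88) = min(1, 1.00) = 1.00
(As expected: always 1 in Ł∞ since a ⊕ (1−a) = 1.)

1.00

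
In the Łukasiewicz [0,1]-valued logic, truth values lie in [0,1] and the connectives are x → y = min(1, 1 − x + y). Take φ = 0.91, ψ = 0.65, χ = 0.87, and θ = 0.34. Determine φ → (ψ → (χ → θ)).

0.91

χ → θ = min(1, 1 − 0.87 + 0.34) = min(1, 0.47) = 0.47
ψ → (χ → θ) = min(1, 1 − 0.65 + 0.47) = min(1, 0.82) = 0.82
φ → (ψ → (χ → θ)) = min(1, 1 − 0.91 + 0.82) = min(1, 0.91) = 0.91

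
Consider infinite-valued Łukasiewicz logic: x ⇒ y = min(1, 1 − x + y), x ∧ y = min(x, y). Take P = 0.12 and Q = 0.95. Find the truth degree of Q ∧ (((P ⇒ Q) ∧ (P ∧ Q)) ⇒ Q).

0.95

P ⇒ Q = min(1, 1 − 0.12 + 0.95) = min(1, 1.83) = 1.00
P ∧ Q = min(0.12, 0.95) = 0.12
(P ⇒ Q) ∧ (P ∧ Q) = min(1.00, 0.12) = 0.12
((P ⇒ Q) ∧ (P ∧ Q)) ⇒ Q = min(1, 1 − 0.12 + 0.95) = min(1, 1.83) = 1.00
Q ∧ (((P ⇒ Q) ∧ (P ∧ Q)) ⇒ Q) = min(0.95, 1.00) = 0.95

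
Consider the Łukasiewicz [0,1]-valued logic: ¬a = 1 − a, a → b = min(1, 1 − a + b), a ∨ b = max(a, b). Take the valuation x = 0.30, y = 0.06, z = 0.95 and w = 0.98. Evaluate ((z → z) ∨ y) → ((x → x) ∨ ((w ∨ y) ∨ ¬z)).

1.00

z → z = min(1, 1 − 0.95 + 0.95) = min(1, 1.00) = 1.00
(z → z) ∨ y = max(1.00, 0.06) = 1.00
x → x = min(1, 1 − 0.30 + 0.30) = min(1, 1.00) = 1.00
w ∨ y = max(0.98, 0.06) = 0.98
¬z = 1 − 0.95 = 0.05
(w ∨ y) ∨ ¬z = max(0.98, 0.05) = 0.98
(x → x) ∨ ((w ∨ y) ∨ ¬z) = max(1.00, 0.98) = 1.00
((z → z) ∨ y) → ((x → x) ∨ ((w ∨ y) ∨ ¬z)) = min(1, 1 − 1.00 + 1.00) = min(1, 1.00) = 1.00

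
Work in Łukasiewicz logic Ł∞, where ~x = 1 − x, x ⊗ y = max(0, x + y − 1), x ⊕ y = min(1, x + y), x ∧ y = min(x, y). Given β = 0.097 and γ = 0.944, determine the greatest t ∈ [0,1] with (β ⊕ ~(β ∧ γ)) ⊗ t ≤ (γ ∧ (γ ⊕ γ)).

0.944

β ∧ γ = min(0.097, 0.944) = 0.097
~(β ∧ γ) = 1 − 0.097 = 0.903
β ⊕ ~(β ∧ γ) = min(1, 0.097 + 0.903) = min(1, 1.000) = 1.000
So the left factor is β ⊕ ~(β ∧ γ) = 1.000.
γ ⊕ γ = min(1, 0.944 + 0.944) = min(1, 1.888) = 1.000
γ ∧ (γ ⊕ γ) = min(0.944, 1.000) = 0.944
So the right-hand bound is γ ∧ (γ ⊕ γ) = 0.944.
The residuum of the Łukasiewicz t-norm gives the supremum: min(1, 1 − 1.000 + 0.944).
1 − 1.000 + 0.944 = 0.944, so t = min(1, 0.944) = 0.944.
Check: 1.000 ⊗ 0.944 = max(0, 0.944) = 0.944 ≤ 0.944.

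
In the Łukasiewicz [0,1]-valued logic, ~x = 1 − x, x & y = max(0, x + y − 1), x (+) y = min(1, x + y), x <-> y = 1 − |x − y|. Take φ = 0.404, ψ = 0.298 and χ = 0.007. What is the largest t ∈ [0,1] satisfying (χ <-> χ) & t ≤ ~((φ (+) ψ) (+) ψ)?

χ <-> χ = 1 − |0.007 − 0.007| = 1 − 0.000 = 1.000
So the left factor is χ <-> χ = 1.000.
φ (+) ψ = min(1, 0.404 + 0.298) = min(1, 0.702) = 0.702
(φ (+) ψ) (+) ψ = min(1, 0.702 + 0.298) = min(1, 1.000) = 1.000
~((φ (+) ψ) (+) ψ) = 1 − 1.000 = 0.000
So the right-hand bound is ~((φ (+) ψ) (+) ψ) = 0.000.
The residuum of the Łukasiewicz t-norm gives the supremum: min(1, 1 − 1.000 + 0.000).
1 − 1.000 + 0.000 = 0.000, so t = min(1, 0.000) = 0.000.
Check: 1.000 & 0.000 = max(0, 0.000) = 0.000 ≤ 0.000.

0.000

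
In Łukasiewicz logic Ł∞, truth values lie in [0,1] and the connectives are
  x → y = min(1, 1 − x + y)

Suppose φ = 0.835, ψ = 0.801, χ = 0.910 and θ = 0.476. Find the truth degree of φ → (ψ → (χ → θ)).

0.930

χ → θ = min(1, 1 − 0.910 + 0.476) = min(1, 0.566) = 0.566
ψ → (χ → θ) = min(1, 1 − 0.801 + 0.566) = min(1, 0.765) = 0.765
φ → (ψ → (χ → θ)) = min(1, 1 − 0.835 + 0.765) = min(1, 0.930) = 0.930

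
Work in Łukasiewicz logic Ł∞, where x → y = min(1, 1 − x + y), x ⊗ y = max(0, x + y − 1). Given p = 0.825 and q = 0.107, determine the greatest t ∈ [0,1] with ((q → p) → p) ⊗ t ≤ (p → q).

0.457

q → p = min(1, 1 − 0.107 + 0.825) = min(1, 1.718) = 1.000
(q → p) → p = min(1, 1 − 1.000 + 0.825) = min(1, 0.825) = 0.825
So the left factor is (q → p) → p = 0.825.
p → q = min(1, 1 − 0.825 + 0.107) = min(1, 0.282) = 0.282
So the right-hand bound is p → q = 0.282.
The residuum of the Łukasiewicz t-norm gives the supremum: min(1, 1 − 0.825 + 0.282).
1 − 0.825 + 0.282 = 0.457, so t = min(1, 0.457) = 0.457.
Check: 0.825 ⊗ 0.457 = max(0, 0.282) = 0.282 ≤ 0.282.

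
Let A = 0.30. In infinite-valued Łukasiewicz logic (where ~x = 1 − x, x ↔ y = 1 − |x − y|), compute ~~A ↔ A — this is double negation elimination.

1.00

~A = 1 − 0.30 = 0.70
~~A = 1 − 0.70 = 0.30
~~A ↔ A = 1 − |0.30 − 0.30| = 1 − 0.00 = 1.00
(As expected: always 1 in Ł∞ since negation is involutive.)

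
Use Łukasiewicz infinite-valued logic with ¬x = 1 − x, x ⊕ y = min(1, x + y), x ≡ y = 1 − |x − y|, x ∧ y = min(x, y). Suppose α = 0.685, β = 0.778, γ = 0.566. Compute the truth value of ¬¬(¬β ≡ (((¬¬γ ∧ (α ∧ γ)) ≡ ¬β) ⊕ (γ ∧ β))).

¬β = 1 − 0.778 = 0.222
¬γ = 1 − 0.566 = 0.434
¬¬γ = 1 − 0.434 = 0.566
α ∧ γ = min(0.685, 0.566) = 0.566
¬¬γ ∧ (α ∧ γ) = min(0.566, 0.566) = 0.566
(¬¬γ ∧ (α ∧ γ)) ≡ ¬β = 1 − |0.566 − 0.222| = 1 − 0.344 = 0.656
γ ∧ β = min(0.566, 0.778) = 0.566
((¬¬γ ∧ (α ∧ γ)) ≡ ¬β) ⊕ (γ ∧ β) = min(1, 0.656 + 0.566) = min(1, 1.222) = 1.000
¬β ≡ (((¬¬γ ∧ (α ∧ γ)) ≡ ¬β) ⊕ (γ ∧ β)) = 1 − |0.222 − 1.000| = 1 − 0.778 = 0.222
¬(¬β ≡ (((¬¬γ ∧ (α ∧ γ)) ≡ ¬β) ⊕ (γ ∧ β))) = 1 − 0.222 = 0.778
¬¬(¬β ≡ (((¬¬γ ∧ (α ∧ γ)) ≡ ¬β) ⊕ (γ ∧ β))) = 1 − 0.778 = 0.222

0.222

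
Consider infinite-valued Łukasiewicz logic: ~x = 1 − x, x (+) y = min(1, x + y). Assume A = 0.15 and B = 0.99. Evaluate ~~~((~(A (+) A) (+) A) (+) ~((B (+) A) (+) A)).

A (+) A = min(1, 0.15 + 0.15) = min(1, 0.30) = 0.30
~(A (+) A) = 1 − 0.30 = 0.70
~(A (+) A) (+) A = min(1, 0.70 + 0.15) = min(1, 0.85) = 0.85
B (+) A = min(1, 0.99 + 0.15) = min(1, 1.14) = 1.00
(B (+) A) (+) A = min(1, 1.00 + 0.15) = min(1, 1.15) = 1.00
~((B (+) A) (+) A) = 1 − 1.00 = 0.00
(~(A (+) A) (+) A) (+) ~((B (+) A) (+) A) = min(1, 0.85 + 0.00) = min(1, 0.85) = 0.85
~((~(A (+) A) (+) A) (+) ~((B (+) A) (+) A)) = 1 − 0.85 = 0.15
~~((~(A (+) A) (+) A) (+) ~((B (+) A) (+) A)) = 1 − 0.15 = 0.85
~~~((~(A (+) A) (+) A) (+) ~((B (+) A) (+) A)) = 1 − 0.85 = 0.15

0.15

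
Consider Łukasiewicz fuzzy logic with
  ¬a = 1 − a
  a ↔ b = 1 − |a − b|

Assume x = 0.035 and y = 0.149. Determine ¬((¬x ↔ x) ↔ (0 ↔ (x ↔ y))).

0.044

¬x = 1 − 0.035 = 0.965
¬x ↔ x = 1 − |0.965 − 0.035| = 1 − 0.930 = 0.070
x ↔ y = 1 − |0.035 − 0.149| = 1 − 0.114 = 0.886
0 ↔ (x ↔ y) = 1 − |0.000 − 0.886| = 1 − 0.886 = 0.114
(¬x ↔ x) ↔ (0 ↔ (x ↔ y)) = 1 − |0.070 − 0.114| = 1 − 0.044 = 0.956
¬((¬x ↔ x) ↔ (0 ↔ (x ↔ y))) = 1 − 0.956 = 0.044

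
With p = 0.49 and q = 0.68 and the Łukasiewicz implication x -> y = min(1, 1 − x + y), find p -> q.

1.00

p -> q = min(1, 1 − 0.49 + 0.68) = min(1, 1.19) = 1.00
For comparison, the Gödel implication (1 if x ≤ y else y) would give 1.00.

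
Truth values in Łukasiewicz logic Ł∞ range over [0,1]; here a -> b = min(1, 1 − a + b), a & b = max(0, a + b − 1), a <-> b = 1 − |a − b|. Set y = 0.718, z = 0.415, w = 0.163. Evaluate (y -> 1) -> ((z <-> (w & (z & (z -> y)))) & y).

0.303

y -> 1 = min(1, 1 − 0.718 + 1.000) = min(1, 1.282) = 1.000
z -> y = min(1, 1 − 0.415 + 0.718) = min(1, 1.303) = 1.000
z & (z -> y) = max(0, 0.415 + 1.000 − 1) = max(0, 0.415) = 0.415
w & (z & (z -> y)) = max(0, 0.163 + 0.415 − 1) = max(0, -0.422) = 0.000
z <-> (w & (z & (z -> y))) = 1 − |0.415 − 0.000| = 1 − 0.415 = 0.585
(z <-> (w & (z & (z -> y)))) & y = max(0, 0.585 + 0.718 − 1) = max(0, 0.303) = 0.303
(y -> 1) -> ((z <-> (w & (z & (z -> y)))) & y) = min(1, 1 − 1.000 + 0.303) = min(1, 0.303) = 0.303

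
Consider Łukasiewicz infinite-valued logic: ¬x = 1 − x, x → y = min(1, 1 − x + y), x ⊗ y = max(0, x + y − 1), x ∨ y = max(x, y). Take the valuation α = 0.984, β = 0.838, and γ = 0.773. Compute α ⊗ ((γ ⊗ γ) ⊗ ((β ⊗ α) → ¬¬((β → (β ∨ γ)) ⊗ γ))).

γ ⊗ γ = max(0, 0.773 + 0.773 − 1) = max(0, 0.546) = 0.546
β ⊗ α = max(0, 0.838 + 0.984 − 1) = max(0, 0.822) = 0.822
β ∨ γ = max(0.838, 0.773) = 0.838
β → (β ∨ γ) = min(1, 1 − 0.838 + 0.838) = min(1, 1.000) = 1.000
(β → (β ∨ γ)) ⊗ γ = max(0, 1.000 + 0.773 − 1) = max(0, 0.773) = 0.773
¬((β → (β ∨ γ)) ⊗ γ) = 1 − 0.773 = 0.227
¬¬((β → (β ∨ γ)) ⊗ γ) = 1 − 0.227 = 0.773
(β ⊗ α) → ¬¬((β → (β ∨ γ)) ⊗ γ) = min(1, 1 − 0.822 + 0.773) = min(1, 0.951) = 0.951
(γ ⊗ γ) ⊗ ((β ⊗ α) → ¬¬((β → (β ∨ γ)) ⊗ γ)) = max(0, 0.546 + 0.951 − 1) = max(0, 0.497) = 0.497
α ⊗ ((γ ⊗ γ) ⊗ ((β ⊗ α) → ¬¬((β → (β ∨ γ)) ⊗ γ))) = max(0, 0.984 + 0.497 − 1) = max(0, 0.481) = 0.481

0.481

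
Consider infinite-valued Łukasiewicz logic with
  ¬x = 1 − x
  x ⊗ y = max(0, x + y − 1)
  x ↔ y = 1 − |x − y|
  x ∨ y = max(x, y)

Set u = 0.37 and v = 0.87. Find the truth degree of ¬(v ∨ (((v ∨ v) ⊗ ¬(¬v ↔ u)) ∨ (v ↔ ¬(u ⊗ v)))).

v ∨ v = max(0.87, 0.87) = 0.87
¬v = 1 − 0.87 = 0.13
¬v ↔ u = 1 − |0.13 − 0.37| = 1 − 0.24 = 0.76
¬(¬v ↔ u) = 1 − 0.76 = 0.24
(v ∨ v) ⊗ ¬(¬v ↔ u) = max(0, 0.87 + 0.24 − 1) = max(0, 0.11) = 0.11
u ⊗ v = max(0, 0.37 + 0.87 − 1) = max(0, 0.24) = 0.24
¬(u ⊗ v) = 1 − 0.24 = 0.76
v ↔ ¬(u ⊗ v) = 1 − |0.87 − 0.76| = 1 − 0.11 = 0.89
((v ∨ v) ⊗ ¬(¬v ↔ u)) ∨ (v ↔ ¬(u ⊗ v)) = max(0.11, 0.89) = 0.89
v ∨ (((v ∨ v) ⊗ ¬(¬v ↔ u)) ∨ (v ↔ ¬(u ⊗ v))) = max(0.87, 0.89) = 0.89
¬(v ∨ (((v ∨ v) ⊗ ¬(¬v ↔ u)) ∨ (v ↔ ¬(u ⊗ v)))) = 1 − 0.89 = 0.11

0.11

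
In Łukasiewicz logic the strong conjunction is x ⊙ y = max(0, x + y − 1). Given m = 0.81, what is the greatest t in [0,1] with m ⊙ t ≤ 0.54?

The residuum of the Łukasiewicz t-norm gives the supremum: min(1, 1 − 0.81 + 0.54).
1 − 0.81 + 0.54 = 0.73, so t = min(1, 0.73) = 0.73.
Check: 0.81 ⊙ 0.73 = max(0, 0.54) = 0.54 ≤ 0.54.

0.73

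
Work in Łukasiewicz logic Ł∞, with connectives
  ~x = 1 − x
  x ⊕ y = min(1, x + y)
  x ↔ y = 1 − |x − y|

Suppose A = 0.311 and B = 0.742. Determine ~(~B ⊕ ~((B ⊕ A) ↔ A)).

~B = 1 − 0.742 = 0.258
B ⊕ A = min(1, 0.742 + 0.311) = min(1, 1.053) = 1.000
(B ⊕ A) ↔ A = 1 − |1.000 − 0.311| = 1 − 0.689 = 0.311
~((B ⊕ A) ↔ A) = 1 − 0.311 = 0.689
~B ⊕ ~((B ⊕ A) ↔ A) = min(1, 0.258 + 0.689) = min(1, 0.947) = 0.947
~(~B ⊕ ~((B ⊕ A) ↔ A)) = 1 − 0.947 = 0.053

0.053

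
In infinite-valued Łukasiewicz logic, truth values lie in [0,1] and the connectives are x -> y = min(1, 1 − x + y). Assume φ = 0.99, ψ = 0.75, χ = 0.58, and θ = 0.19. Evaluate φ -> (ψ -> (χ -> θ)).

0.87

χ -> θ = min(1, 1 − 0.58 + 0.19) = min(1, 0.61) = 0.61
ψ -> (χ -> θ) = min(1, 1 − 0.75 + 0.61) = min(1, 0.86) = 0.86
φ -> (ψ -> (χ -> θ)) = min(1, 1 − 0.99 + 0.86) = min(1, 0.87) = 0.87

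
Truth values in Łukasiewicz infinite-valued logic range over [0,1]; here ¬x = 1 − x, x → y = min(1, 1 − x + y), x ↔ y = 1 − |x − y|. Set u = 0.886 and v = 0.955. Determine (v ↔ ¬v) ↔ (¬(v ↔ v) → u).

0.090

¬v = 1 − 0.955 = 0.045
v ↔ ¬v = 1 − |0.955 − 0.045| = 1 − 0.910 = 0.090
v ↔ v = 1 − |0.955 − 0.955| = 1 − 0.000 = 1.000
¬(v ↔ v) = 1 − 1.000 = 0.000
¬(v ↔ v) → u = min(1, 1 − 0.000 + 0.886) = min(1, 1.886) = 1.000
(v ↔ ¬v) ↔ (¬(v ↔ v) → u) = 1 − |0.090 − 1.000| = 1 − 0.910 = 0.090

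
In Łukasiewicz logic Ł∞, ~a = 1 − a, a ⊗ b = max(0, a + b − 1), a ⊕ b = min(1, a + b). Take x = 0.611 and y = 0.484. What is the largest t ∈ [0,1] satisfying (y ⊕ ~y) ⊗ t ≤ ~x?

~y = 1 − 0.484 = 0.516
y ⊕ ~y = min(1, 0.484 + 0.516) = min(1, 1.000) = 1.000
So the left factor is y ⊕ ~y = 1.000.
~x = 1 − 0.611 = 0.389
So the right-hand bound is ~x = 0.389.
The residuum of the Łukasiewicz t-norm gives the supremum: min(1, 1 − 1.000 + 0.389).
1 − 1.000 + 0.389 = 0.389, so t = min(1, 0.389) = 0.389.
Check: 1.000 ⊗ 0.389 = max(0, 0.389) = 0.389 ≤ 0.389.

0.389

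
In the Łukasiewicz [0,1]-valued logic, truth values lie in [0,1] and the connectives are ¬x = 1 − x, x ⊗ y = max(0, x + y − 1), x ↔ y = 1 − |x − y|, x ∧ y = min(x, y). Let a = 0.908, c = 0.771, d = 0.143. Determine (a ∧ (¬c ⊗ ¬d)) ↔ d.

¬c = 1 − 0.771 = 0.229
¬d = 1 − 0.143 = 0.857
¬c ⊗ ¬d = max(0, 0.229 + 0.857 − 1) = max(0, 0.086) = 0.086
a ∧ (¬c ⊗ ¬d) = min(0.908, 0.086) = 0.086
(a ∧ (¬c ⊗ ¬d)) ↔ d = 1 − |0.086 − 0.143| = 1 − 0.057 = 0.943

0.943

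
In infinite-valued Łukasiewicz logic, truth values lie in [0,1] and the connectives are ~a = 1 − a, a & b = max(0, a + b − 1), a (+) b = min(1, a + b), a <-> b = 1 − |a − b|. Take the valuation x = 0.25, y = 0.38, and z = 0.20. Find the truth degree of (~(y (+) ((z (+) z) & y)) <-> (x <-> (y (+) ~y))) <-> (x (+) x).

0.87

z (+) z = min(1, 0.20 + 0.20) = min(1, 0.40) = 0.40
(z (+) z) & y = max(0, 0.40 + 0.38 − 1) = max(0, -0.22) = 0.00
y (+) ((z (+) z) & y) = min(1, 0.38 + 0.00) = min(1, 0.38) = 0.38
~(y (+) ((z (+) z) & y)) = 1 − 0.38 = 0.62
~y = 1 − 0.38 = 0.62
y (+) ~y = min(1, 0.38 + 0.62) = min(1, 1.00) = 1.00
x <-> (y (+) ~y) = 1 − |0.25 − 1.00| = 1 − 0.75 = 0.25
~(y (+) ((z (+) z) & y)) <-> (x <-> (y (+) ~y)) = 1 − |0.62 − 0.25| = 1 − 0.37 = 0.63
x (+) x = min(1, 0.25 + 0.25) = min(1, 0.50) = 0.50
(~(y (+) ((z (+) z) & y)) <-> (x <-> (y (+) ~y))) <-> (x (+) x) = 1 − |0.63 − 0.50| = 1 − 0.13 = 0.87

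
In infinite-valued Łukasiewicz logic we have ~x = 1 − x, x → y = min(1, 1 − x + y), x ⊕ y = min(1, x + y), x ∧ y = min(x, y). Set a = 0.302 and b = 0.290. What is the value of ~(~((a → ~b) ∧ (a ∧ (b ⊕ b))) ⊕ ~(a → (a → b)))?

0.302

~b = 1 − 0.290 = 0.710
a → ~b = min(1, 1 − 0.302 + 0.710) = min(1, 1.408) = 1.000
b ⊕ b = min(1, 0.290 + 0.290) = min(1, 0.580) = 0.580
a ∧ (b ⊕ b) = min(0.302, 0.580) = 0.302
(a → ~b) ∧ (a ∧ (b ⊕ b)) = min(1.000, 0.302) = 0.302
~((a → ~b) ∧ (a ∧ (b ⊕ b))) = 1 − 0.302 = 0.698
a → b = min(1, 1 − 0.302 + 0.290) = min(1, 0.988) = 0.988
a → (a → b) = min(1, 1 − 0.302 + 0.988) = min(1, 1.686) = 1.000
~(a → (a → b)) = 1 − 1.000 = 0.000
~((a → ~b) ∧ (a ∧ (b ⊕ b))) ⊕ ~(a → (a → b)) = min(1, 0.698 + 0.000) = min(1, 0.698) = 0.698
~(~((a → ~b) ∧ (a ∧ (b ⊕ b))) ⊕ ~(a → (a → b))) = 1 − 0.698 = 0.302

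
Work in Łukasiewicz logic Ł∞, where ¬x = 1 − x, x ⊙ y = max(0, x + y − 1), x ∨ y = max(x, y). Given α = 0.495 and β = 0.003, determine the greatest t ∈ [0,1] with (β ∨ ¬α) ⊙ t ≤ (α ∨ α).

¬α = 1 − 0.495 = 0.505
β ∨ ¬α = max(0.003, 0.505) = 0.505
So the left factor is β ∨ ¬α = 0.505.
α ∨ α = max(0.495, 0.495) = 0.495
So the right-hand bound is α ∨ α = 0.495.
The residuum of the Łukasiewicz t-norm gives the supremum: min(1, 1 − 0.505 + 0.495).
1 − 0.505 + 0.495 = 0.990, so t = min(1, 0.990) = 0.990.
Check: 0.505 ⊙ 0.990 = max(0, 0.495) = 0.495 ≤ 0.495.

0.990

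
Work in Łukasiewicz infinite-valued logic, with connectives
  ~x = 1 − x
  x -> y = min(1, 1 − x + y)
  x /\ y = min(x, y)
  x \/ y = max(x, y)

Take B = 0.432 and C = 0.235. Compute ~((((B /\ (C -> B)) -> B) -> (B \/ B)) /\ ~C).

C -> B = min(1, 1 − 0.235 + 0.432) = min(1, 1.197) = 1.000
B /\ (C -> B) = min(0.432, 1.000) = 0.432
(B /\ (C -> B)) -> B = min(1, 1 − 0.432 + 0.432) = min(1, 1.000) = 1.000
B \/ B = max(0.432, 0.432) = 0.432
((B /\ (C -> B)) -> B) -> (B \/ B) = min(1, 1 − 1.000 + 0.432) = min(1, 0.432) = 0.432
~C = 1 − 0.235 = 0.765
(((B /\ (C -> B)) -> B) -> (B \/ B)) /\ ~C = min(0.432, 0.765) = 0.432
~((((B /\ (C -> B)) -> B) -> (B \/ B)) /\ ~C) = 1 − 0.432 = 0.568

0.568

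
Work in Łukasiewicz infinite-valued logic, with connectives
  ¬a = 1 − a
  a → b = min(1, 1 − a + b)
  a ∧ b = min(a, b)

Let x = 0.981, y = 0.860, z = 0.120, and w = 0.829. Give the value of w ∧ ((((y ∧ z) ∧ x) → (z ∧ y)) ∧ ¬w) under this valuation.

y ∧ z = min(0.860, 0.120) = 0.120
(y ∧ z) ∧ x = min(0.120, 0.981) = 0.120
z ∧ y = min(0.120, 0.860) = 0.120
((y ∧ z) ∧ x) → (z ∧ y) = min(1, 1 − 0.120 + 0.120) = min(1, 1.000) = 1.000
¬w = 1 − 0.829 = 0.171
(((y ∧ z) ∧ x) → (z ∧ y)) ∧ ¬w = min(1.000, 0.171) = 0.171
w ∧ ((((y ∧ z) ∧ x) → (z ∧ y)) ∧ ¬w) = min(0.829, 0.171) = 0.171

0.171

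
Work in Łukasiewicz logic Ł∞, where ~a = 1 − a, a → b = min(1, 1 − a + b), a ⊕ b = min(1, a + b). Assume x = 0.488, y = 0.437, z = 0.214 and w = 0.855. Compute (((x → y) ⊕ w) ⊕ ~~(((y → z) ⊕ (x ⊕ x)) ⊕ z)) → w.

0.855

x → y = min(1, 1 − 0.488 + 0.437) = min(1, 0.949) = 0.949
(x → y) ⊕ w = min(1, 0.949 + 0.855) = min(1, 1.804) = 1.000
y → z = min(1, 1 − 0.437 + 0.214) = min(1, 0.777) = 0.777
x ⊕ x = min(1, 0.488 + 0.488) = min(1, 0.976) = 0.976
(y → z) ⊕ (x ⊕ x) = min(1, 0.777 + 0.976) = min(1, 1.753) = 1.000
((y → z) ⊕ (x ⊕ x)) ⊕ z = min(1, 1.000 + 0.214) = min(1, 1.214) = 1.000
~(((y → z) ⊕ (x ⊕ x)) ⊕ z) = 1 − 1.000 = 0.000
~~(((y → z) ⊕ (x ⊕ x)) ⊕ z) = 1 − 0.000 = 1.000
((x → y) ⊕ w) ⊕ ~~(((y → z) ⊕ (x ⊕ x)) ⊕ z) = min(1, 1.000 + 1.000) = min(1, 2.000) = 1.000
(((x → y) ⊕ w) ⊕ ~~(((y → z) ⊕ (x ⊕ x)) ⊕ z)) → w = min(1, 1 − 1.000 + 0.855) = min(1, 0.855) = 0.855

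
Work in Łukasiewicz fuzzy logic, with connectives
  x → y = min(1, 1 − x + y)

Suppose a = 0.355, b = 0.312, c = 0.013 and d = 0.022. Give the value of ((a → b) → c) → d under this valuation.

a → b = min(1, 1 − 0.355 + 0.312) = min(1, 0.957) = 0.957
(a → b) → c = min(1, 1 − 0.957 + 0.013) = min(1, 0.056) = 0.056
((a → b) → c) → d = min(1, 1 − 0.056 + 0.022) = min(1, 0.966) = 0.966

0.966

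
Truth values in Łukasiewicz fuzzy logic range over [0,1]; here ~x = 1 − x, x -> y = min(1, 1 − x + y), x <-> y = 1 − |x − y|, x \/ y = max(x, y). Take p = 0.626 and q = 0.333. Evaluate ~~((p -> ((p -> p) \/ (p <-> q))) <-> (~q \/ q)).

p -> p = min(1, 1 − 0.626 + 0.626) = min(1, 1.000) = 1.000
p <-> q = 1 − |0.626 − 0.333| = 1 − 0.293 = 0.707
(p -> p) \/ (p <-> q) = max(1.000, 0.707) = 1.000
p -> ((p -> p) \/ (p <-> q)) = min(1, 1 − 0.626 + 1.000) = min(1, 1.374) = 1.000
~q = 1 − 0.333 = 0.667
~q \/ q = max(0.667, 0.333) = 0.667
(p -> ((p -> p) \/ (p <-> q))) <-> (~q \/ q) = 1 − |1.000 − 0.667| = 1 − 0.333 = 0.667
~((p -> ((p -> p) \/ (p <-> q))) <-> (~q \/ q)) = 1 − 0.667 = 0.333
~~((p -> ((p -> p) \/ (p <-> q))) <-> (~q \/ q)) = 1 − 0.333 = 0.667

0.667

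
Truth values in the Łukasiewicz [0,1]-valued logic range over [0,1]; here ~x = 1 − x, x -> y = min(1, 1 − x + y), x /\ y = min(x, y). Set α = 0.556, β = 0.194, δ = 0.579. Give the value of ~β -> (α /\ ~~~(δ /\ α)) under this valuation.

0.638

~β = 1 − 0.194 = 0.806
δ /\ α = min(0.579, 0.556) = 0.556
~(δ /\ α) = 1 − 0.556 = 0.444
~~(δ /\ α) = 1 − 0.444 = 0.556
~~~(δ /\ α) = 1 − 0.556 = 0.444
α /\ ~~~(δ /\ α) = min(0.556, 0.444) = 0.444
~β -> (α /\ ~~~(δ /\ α)) = min(1, 1 − 0.806 + 0.444) = min(1, 0.638) = 0.638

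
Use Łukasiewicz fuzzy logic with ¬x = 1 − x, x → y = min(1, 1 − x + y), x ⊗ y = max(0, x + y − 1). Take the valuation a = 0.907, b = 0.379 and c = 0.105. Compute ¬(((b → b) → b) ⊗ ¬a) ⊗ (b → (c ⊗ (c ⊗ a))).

b → b = min(1, 1 − 0.379 + 0.379) = min(1, 1.000) = 1.000
(b → b) → b = min(1, 1 − 1.000 + 0.379) = min(1, 0.379) = 0.379
¬a = 1 − 0.907 = 0.093
((b → b) → b) ⊗ ¬a = max(0, 0.379 + 0.093 − 1) = max(0, -0.528) = 0.000
¬(((b → b) → b) ⊗ ¬a) = 1 − 0.000 = 1.000
c ⊗ a = max(0, 0.105 + 0.907 − 1) = max(0, 0.012) = 0.012
c ⊗ (c ⊗ a) = max(0, 0.105 + 0.012 − 1) = max(0, -0.883) = 0.000
b → (c ⊗ (c ⊗ a)) = min(1, 1 − 0.379 + 0.000) = min(1, 0.621) = 0.621
¬(((b → b) → b) ⊗ ¬a) ⊗ (b → (c ⊗ (c ⊗ a))) = max(0, 1.000 + 0.621 − 1) = max(0, 0.621) = 0.621

0.621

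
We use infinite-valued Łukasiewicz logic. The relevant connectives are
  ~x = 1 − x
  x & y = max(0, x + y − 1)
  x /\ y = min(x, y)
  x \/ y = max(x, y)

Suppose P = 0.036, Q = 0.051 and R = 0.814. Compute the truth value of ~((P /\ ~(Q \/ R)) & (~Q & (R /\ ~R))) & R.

Q \/ R = max(0.051, 0.814) = 0.814
~(Q \/ R) = 1 − 0.814 = 0.186
P /\ ~(Q \/ R) = min(0.036, 0.186) = 0.036
~Q = 1 − 0.051 = 0.949
~R = 1 − 0.814 = 0.186
R /\ ~R = min(0.814, 0.186) = 0.186
~Q & (R /\ ~R) = max(0, 0.949 + 0.186 − 1) = max(0, 0.135) = 0.135
(P /\ ~(Q \/ R)) & (~Q & (R /\ ~R)) = max(0, 0.036 + 0.135 − 1) = max(0, -0.829) = 0.000
~((P /\ ~(Q \/ R)) & (~Q & (R /\ ~R))) = 1 − 0.000 = 1.000
~((P /\ ~(Q \/ R)) & (~Q & (R /\ ~R))) & R = max(0, 1.000 + 0.814 − 1) = max(0, 0.814) = 0.814

0.814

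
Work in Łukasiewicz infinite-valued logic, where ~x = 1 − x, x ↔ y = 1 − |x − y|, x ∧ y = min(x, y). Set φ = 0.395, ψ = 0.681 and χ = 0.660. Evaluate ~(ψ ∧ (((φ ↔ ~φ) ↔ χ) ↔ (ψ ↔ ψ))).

~φ = 1 − 0.395 = 0.605
φ ↔ ~φ = 1 − |0.395 − 0.605| = 1 − 0.210 = 0.790
(φ ↔ ~φ) ↔ χ = 1 − |0.790 − 0.660| = 1 − 0.130 = 0.870
ψ ↔ ψ = 1 − |0.681 − 0.681| = 1 − 0.000 = 1.000
((φ ↔ ~φ) ↔ χ) ↔ (ψ ↔ ψ) = 1 − |0.870 − 1.000| = 1 − 0.130 = 0.870
ψ ∧ (((φ ↔ ~φ) ↔ χ) ↔ (ψ ↔ ψ)) = min(0.681, 0.870) = 0.681
~(ψ ∧ (((φ ↔ ~φ) ↔ χ) ↔ (ψ ↔ ψ))) = 1 − 0.681 = 0.319

0.319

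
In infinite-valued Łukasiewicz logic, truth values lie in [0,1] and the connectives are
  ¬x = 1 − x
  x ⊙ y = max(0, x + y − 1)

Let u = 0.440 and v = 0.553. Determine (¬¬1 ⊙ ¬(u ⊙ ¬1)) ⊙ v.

¬1 = 1 − 1.000 = 0.000
¬¬1 = 1 − 0.000 = 1.000
u ⊙ ¬1 = max(0, 0.440 + 0.000 − 1) = max(0, -0.560) = 0.000
¬(u ⊙ ¬1) = 1 − 0.000 = 1.000
¬¬1 ⊙ ¬(u ⊙ ¬1) = max(0, 1.000 + 1.000 − 1) = max(0, 1.000) = 1.000
(¬¬1 ⊙ ¬(u ⊙ ¬1)) ⊙ v = max(0, 1.000 + 0.553 − 1) = max(0, 0.553) = 0.553

0.553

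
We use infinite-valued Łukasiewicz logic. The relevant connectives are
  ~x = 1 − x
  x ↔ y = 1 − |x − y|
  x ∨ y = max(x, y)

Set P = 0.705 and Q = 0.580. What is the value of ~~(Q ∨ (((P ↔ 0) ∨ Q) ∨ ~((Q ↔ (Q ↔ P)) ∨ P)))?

P ↔ 0 = 1 − |0.705 − 0.000| = 1 − 0.705 = 0.295
(P ↔ 0) ∨ Q = max(0.295, 0.580) = 0.580
Q ↔ P = 1 − |0.580 − 0.705| = 1 − 0.125 = 0.875
Q ↔ (Q ↔ P) = 1 − |0.580 − 0.875| = 1 − 0.295 = 0.705
(Q ↔ (Q ↔ P)) ∨ P = max(0.705, 0.705) = 0.705
~((Q ↔ (Q ↔ P)) ∨ P) = 1 − 0.705 = 0.295
((P ↔ 0) ∨ Q) ∨ ~((Q ↔ (Q ↔ P)) ∨ P) = max(0.580, 0.295) = 0.580
Q ∨ (((P ↔ 0) ∨ Q) ∨ ~((Q ↔ (Q ↔ P)) ∨ P)) = max(0.580, 0.580) = 0.580
~(Q ∨ (((P ↔ 0) ∨ Q) ∨ ~((Q ↔ (Q ↔ P)) ∨ P))) = 1 − 0.580 = 0.420
~~(Q ∨ (((P ↔ 0) ∨ Q) ∨ ~((Q ↔ (Q ↔ P)) ∨ P))) = 1 − 0.420 = 0.580

0.580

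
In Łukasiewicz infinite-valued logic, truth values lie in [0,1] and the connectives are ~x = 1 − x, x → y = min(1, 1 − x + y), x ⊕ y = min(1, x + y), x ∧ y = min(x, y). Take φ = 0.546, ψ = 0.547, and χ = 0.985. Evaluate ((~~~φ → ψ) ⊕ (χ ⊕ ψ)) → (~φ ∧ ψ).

~φ = 1 − 0.546 = 0.454
~~φ = 1 − 0.454 = 0.546
~~~φ = 1 − 0.546 = 0.454
~~~φ → ψ = min(1, 1 − 0.454 + 0.547) = min(1, 1.093) = 1.000
χ ⊕ ψ = min(1, 0.985 + 0.547) = min(1, 1.532) = 1.000
(~~~φ → ψ) ⊕ (χ ⊕ ψ) = min(1, 1.000 + 1.000) = min(1, 2.000) = 1.000
~φ ∧ ψ = min(0.454, 0.547) = 0.454
((~~~φ → ψ) ⊕ (χ ⊕ ψ)) → (~φ ∧ ψ) = min(1, 1 − 1.000 + 0.454) = min(1, 0.454) = 0.454

0.454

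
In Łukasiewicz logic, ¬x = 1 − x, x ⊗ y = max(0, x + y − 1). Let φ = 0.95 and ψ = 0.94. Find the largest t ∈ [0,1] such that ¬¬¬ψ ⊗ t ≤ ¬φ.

0.99

¬ψ = 1 − 0.94 = 0.06
¬¬ψ = 1 − 0.06 = 0.94
¬¬¬ψ = 1 − 0.94 = 0.06
So the left factor is ¬¬¬ψ = 0.06.
¬φ = 1 − 0.95 = 0.05
So the right-hand bound is ¬φ = 0.05.
The residuum of the Łukasiewicz t-norm gives the supremum: min(1, 1 − 0.06 + 0.05).
1 − 0.06 + 0.05 = 0.99, so t = min(1, 0.99) = 0.99.
Check: 0.06 ⊗ 0.99 = max(0, 0.05) = 0.05 ≤ 0.05.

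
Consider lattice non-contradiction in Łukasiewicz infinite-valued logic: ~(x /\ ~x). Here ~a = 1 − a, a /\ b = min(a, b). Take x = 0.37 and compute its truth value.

~x = 1 − 0.37 = 0.63
x /\ ~x = min(0.37, 0.63) = 0.37
~(x /\ ~x) = 1 − 0.37 = 0.63
(The value 0.63 < 1 shows this instance is not satisfied; not a Ł∞-tautology — its value is 1 − min(a, 1−a).)

0.63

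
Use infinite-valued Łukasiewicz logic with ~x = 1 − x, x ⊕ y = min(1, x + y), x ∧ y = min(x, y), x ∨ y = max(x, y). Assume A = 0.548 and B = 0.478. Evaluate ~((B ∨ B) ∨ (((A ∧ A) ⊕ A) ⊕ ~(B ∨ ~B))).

B ∨ B = max(0.478, 0.478) = 0.478
A ∧ A = min(0.548, 0.548) = 0.548
(A ∧ A) ⊕ A = min(1, 0.548 + 0.548) = min(1, 1.096) = 1.000
~B = 1 − 0.478 = 0.522
B ∨ ~B = max(0.478, 0.522) = 0.522
~(B ∨ ~B) = 1 − 0.522 = 0.478
((A ∧ A) ⊕ A) ⊕ ~(B ∨ ~B) = min(1, 1.000 + 0.478) = min(1, 1.478) = 1.000
(B ∨ B) ∨ (((A ∧ A) ⊕ A) ⊕ ~(B ∨ ~B)) = max(0.478, 1.000) = 1.000
~((B ∨ B) ∨ (((A ∧ A) ⊕ A) ⊕ ~(B ∨ ~B))) = 1 − 1.000 = 0.000

0.000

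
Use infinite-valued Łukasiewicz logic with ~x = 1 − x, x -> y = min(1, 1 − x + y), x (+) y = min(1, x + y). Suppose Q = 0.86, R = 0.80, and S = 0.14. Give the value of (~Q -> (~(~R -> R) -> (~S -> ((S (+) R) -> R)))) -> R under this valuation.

0.80

~Q = 1 − 0.86 = 0.14
~R = 1 − 0.80 = 0.20
~R -> R = min(1, 1 − 0.20 + 0.80) = min(1, 1.60) = 1.00
~(~R -> R) = 1 − 1.00 = 0.00
~S = 1 − 0.14 = 0.86
S (+) R = min(1, 0.14 + 0.80) = min(1, 0.94) = 0.94
(S (+) R) -> R = min(1, 1 − 0.94 + 0.80) = min(1, 0.86) = 0.86
~S -> ((S (+) R) -> R) = min(1, 1 − 0.86 + 0.86) = min(1, 1.00) = 1.00
~(~R -> R) -> (~S -> ((S (+) R) -> R)) = min(1, 1 − 0.00 + 1.00) = min(1, 2.00) = 1.00
~Q -> (~(~R -> R) -> (~S -> ((S (+) R) -> R))) = min(1, 1 − 0.14 + 1.00) = min(1, 1.86) = 1.00
(~Q -> (~(~R -> R) -> (~S -> ((S (+) R) -> R)))) -> R = min(1, 1 − 1.00 + 0.80) = min(1, 0.80) = 0.80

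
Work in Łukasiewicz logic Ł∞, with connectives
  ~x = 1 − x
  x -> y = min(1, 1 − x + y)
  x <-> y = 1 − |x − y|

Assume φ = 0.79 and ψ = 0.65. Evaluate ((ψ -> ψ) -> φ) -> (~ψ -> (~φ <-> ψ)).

1.00

ψ -> ψ = min(1, 1 − 0.65 + 0.65) = min(1, 1.00) = 1.00
(ψ -> ψ) -> φ = min(1, 1 − 1.00 + 0.79) = min(1, 0.79) = 0.79
~ψ = 1 − 0.65 = 0.35
~φ = 1 − 0.79 = 0.21
~φ <-> ψ = 1 − |0.21 − 0.65| = 1 − 0.44 = 0.56
~ψ -> (~φ <-> ψ) = min(1, 1 − 0.35 + 0.56) = min(1, 1.21) = 1.00
((ψ -> ψ) -> φ) -> (~ψ -> (~φ <-> ψ)) = min(1, 1 − 0.79 + 1.00) = min(1, 1.21) = 1.00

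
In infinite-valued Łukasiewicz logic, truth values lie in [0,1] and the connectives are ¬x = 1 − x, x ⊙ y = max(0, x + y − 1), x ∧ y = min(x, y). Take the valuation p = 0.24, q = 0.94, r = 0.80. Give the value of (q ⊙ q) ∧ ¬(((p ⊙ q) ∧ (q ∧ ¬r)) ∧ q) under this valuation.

0.82

q ⊙ q = max(0, 0.94 + 0.94 − 1) = max(0, 0.88) = 0.88
p ⊙ q = max(0, 0.24 + 0.94 − 1) = max(0, 0.18) = 0.18
¬r = 1 − 0.80 = 0.20
q ∧ ¬r = min(0.94, 0.20) = 0.20
(p ⊙ q) ∧ (q ∧ ¬r) = min(0.18, 0.20) = 0.18
((p ⊙ q) ∧ (q ∧ ¬r)) ∧ q = min(0.18, 0.94) = 0.18
¬(((p ⊙ q) ∧ (q ∧ ¬r)) ∧ q) = 1 − 0.18 = 0.82
(q ⊙ q) ∧ ¬(((p ⊙ q) ∧ (q ∧ ¬r)) ∧ q) = min(0.88, 0.82) = 0.82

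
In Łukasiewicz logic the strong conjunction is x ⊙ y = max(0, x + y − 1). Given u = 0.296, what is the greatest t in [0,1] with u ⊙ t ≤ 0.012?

0.716

The residuum of the Łukasiewicz t-norm gives the supremum: min(1, 1 − 0.296 + 0.012).
1 − 0.296 + 0.012 = 0.716, so t = min(1, 0.716) = 0.716.
Check: 0.296 ⊙ 0.716 = max(0, 0.012) = 0.012 ≤ 0.012.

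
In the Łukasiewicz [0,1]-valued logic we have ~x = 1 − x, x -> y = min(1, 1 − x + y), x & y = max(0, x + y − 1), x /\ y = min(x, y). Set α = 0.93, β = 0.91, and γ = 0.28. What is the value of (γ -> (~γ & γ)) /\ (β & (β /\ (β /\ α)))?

~γ = 1 − 0.28 = 0.72
~γ & γ = max(0, 0.72 + 0.28 − 1) = max(0, 0.00) = 0.00
γ -> (~γ & γ) = min(1, 1 − 0.28 + 0.00) = min(1, 0.72) = 0.72
β /\ α = min(0.91, 0.93) = 0.91
β /\ (β /\ α) = min(0.91, 0.91) = 0.91
β & (β /\ (β /\ α)) = max(0, 0.91 + 0.91 − 1) = max(0, 0.82) = 0.82
(γ -> (~γ & γ)) /\ (β & (β /\ (β /\ α))) = min(0.72, 0.82) = 0.72

0.72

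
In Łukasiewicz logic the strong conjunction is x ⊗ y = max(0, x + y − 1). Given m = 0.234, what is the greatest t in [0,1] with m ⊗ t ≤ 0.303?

The residuum of the Łukasiewicz t-norm gives the supremum: min(1, 1 − 0.234 + 0.303).
1 − 0.234 + 0.303 = 1.069, so t = min(1, 1.069) = 1.000.
Check: 0.234 ⊗ 1.000 = max(0, 0.234) = 0.234 ≤ 0.303.

1.000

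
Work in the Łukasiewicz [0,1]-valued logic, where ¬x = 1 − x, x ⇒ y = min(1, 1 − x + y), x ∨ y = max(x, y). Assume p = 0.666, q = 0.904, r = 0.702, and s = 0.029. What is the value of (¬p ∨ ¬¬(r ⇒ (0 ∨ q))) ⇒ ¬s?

¬p = 1 − 0.666 = 0.334
0 ∨ q = max(0.000, 0.904) = 0.904
r ⇒ (0 ∨ q) = min(1, 1 − 0.702 + 0.904) = min(1, 1.202) = 1.000
¬(r ⇒ (0 ∨ q)) = 1 − 1.000 = 0.000
¬¬(r ⇒ (0 ∨ q)) = 1 − 0.000 = 1.000
¬p ∨ ¬¬(r ⇒ (0 ∨ q)) = max(0.334, 1.000) = 1.000
¬s = 1 − 0.029 = 0.971
(¬p ∨ ¬¬(r ⇒ (0 ∨ q))) ⇒ ¬s = min(1, 1 − 1.000 + 0.971) = min(1, 0.971) = 0.971

0.971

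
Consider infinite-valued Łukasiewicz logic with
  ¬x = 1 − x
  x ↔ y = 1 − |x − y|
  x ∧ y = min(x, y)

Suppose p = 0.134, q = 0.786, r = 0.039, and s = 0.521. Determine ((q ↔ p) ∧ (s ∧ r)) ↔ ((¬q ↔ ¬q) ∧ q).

q ↔ p = 1 − |0.786 − 0.134| = 1 − 0.652 = 0.348
s ∧ r = min(0.521, 0.039) = 0.039
(q ↔ p) ∧ (s ∧ r) = min(0.348, 0.039) = 0.039
¬q = 1 − 0.786 = 0.214
¬q ↔ ¬q = 1 − |0.214 − 0.214| = 1 − 0.000 = 1.000
(¬q ↔ ¬q) ∧ q = min(1.000, 0.786) = 0.786
((q ↔ p) ∧ (s ∧ r)) ↔ ((¬q ↔ ¬q) ∧ q) = 1 − |0.039 − 0.786| = 1 − 0.747 = 0.253

0.253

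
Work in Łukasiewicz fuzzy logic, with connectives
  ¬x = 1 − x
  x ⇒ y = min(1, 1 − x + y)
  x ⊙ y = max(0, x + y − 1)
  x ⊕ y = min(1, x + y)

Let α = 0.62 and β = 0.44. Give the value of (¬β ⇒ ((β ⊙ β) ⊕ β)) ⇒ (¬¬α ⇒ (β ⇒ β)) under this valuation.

1.00

¬β = 1 − 0.44 = 0.56
β ⊙ β = max(0, 0.44 + 0.44 − 1) = max(0, -0.12) = 0.00
(β ⊙ β) ⊕ β = min(1, 0.00 + 0.44) = min(1, 0.44) = 0.44
¬β ⇒ ((β ⊙ β) ⊕ β) = min(1, 1 − 0.56 + 0.44) = min(1, 0.88) = 0.88
¬α = 1 − 0.62 = 0.38
¬¬α = 1 − 0.38 = 0.62
β ⇒ β = min(1, 1 − 0.44 + 0.44) = min(1, 1.00) = 1.00
¬¬α ⇒ (β ⇒ β) = min(1, 1 − 0.62 + 1.00) = min(1, 1.38) = 1.00
(¬β ⇒ ((β ⊙ β) ⊕ β)) ⇒ (¬¬α ⇒ (β ⇒ β)) = min(1, 1 − 0.88 + 1.00) = min(1, 1.12) = 1.00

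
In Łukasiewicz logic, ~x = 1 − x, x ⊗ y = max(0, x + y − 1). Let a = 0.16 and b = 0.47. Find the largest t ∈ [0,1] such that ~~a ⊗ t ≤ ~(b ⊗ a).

~a = 1 − 0.16 = 0.84
~~a = 1 − 0.84 = 0.16
So the left factor is ~~a = 0.16.
b ⊗ a = max(0, 0.47 + 0.16 − 1) = max(0, -0.37) = 0.00
~(b ⊗ a) = 1 − 0.00 = 1.00
So the right-hand bound is ~(b ⊗ a) = 1.00.
The residuum of the Łukasiewicz t-norm gives the supremum: min(1, 1 − 0.16 + 1.00).
1 − 0.16 + 1.00 = 1.84, so t = min(1, 1.84) = 1.00.
Check: 0.16 ⊗ 1.00 = max(0, 0.16) = 0.16 ≤ 1.00.

1.00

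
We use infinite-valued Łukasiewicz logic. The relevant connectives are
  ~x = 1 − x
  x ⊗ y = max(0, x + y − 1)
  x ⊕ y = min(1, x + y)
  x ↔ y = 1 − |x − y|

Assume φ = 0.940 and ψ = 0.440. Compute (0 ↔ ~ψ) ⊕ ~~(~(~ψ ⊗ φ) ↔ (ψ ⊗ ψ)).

0.940

~ψ = 1 − 0.440 = 0.560
0 ↔ ~ψ = 1 − |0.000 − 0.560| = 1 − 0.560 = 0.440
~ψ ⊗ φ = max(0, 0.560 + 0.940 − 1) = max(0, 0.500) = 0.500
~(~ψ ⊗ φ) = 1 − 0.500 = 0.500
ψ ⊗ ψ = max(0, 0.440 + 0.440 − 1) = max(0, -0.120) = 0.000
~(~ψ ⊗ φ) ↔ (ψ ⊗ ψ) = 1 − |0.500 − 0.000| = 1 − 0.500 = 0.500
~(~(~ψ ⊗ φ) ↔ (ψ ⊗ ψ)) = 1 − 0.500 = 0.500
~~(~(~ψ ⊗ φ) ↔ (ψ ⊗ ψ)) = 1 − 0.500 = 0.500
(0 ↔ ~ψ) ⊕ ~~(~(~ψ ⊗ φ) ↔ (ψ ⊗ ψ)) = min(1, 0.440 + 0.500) = min(1, 0.940) = 0.940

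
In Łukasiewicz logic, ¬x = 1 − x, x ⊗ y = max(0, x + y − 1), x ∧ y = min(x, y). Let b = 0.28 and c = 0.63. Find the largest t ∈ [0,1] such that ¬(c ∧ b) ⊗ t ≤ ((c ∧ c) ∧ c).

0.91

c ∧ b = min(0.63, 0.28) = 0.28
¬(c ∧ b) = 1 − 0.28 = 0.72
So the left factor is ¬(c ∧ b) = 0.72.
c ∧ c = min(0.63, 0.63) = 0.63
(c ∧ c) ∧ c = min(0.63, 0.63) = 0.63
So the right-hand bound is (c ∧ c) ∧ c = 0.63.
The residuum of the Łukasiewicz t-norm gives the supremum: min(1, 1 − 0.72 + 0.63).
1 − 0.72 + 0.63 = 0.91, so t = min(1, 0.91) = 0.91.
Check: 0.72 ⊗ 0.91 = max(0, 0.63) = 0.63 ≤ 0.63.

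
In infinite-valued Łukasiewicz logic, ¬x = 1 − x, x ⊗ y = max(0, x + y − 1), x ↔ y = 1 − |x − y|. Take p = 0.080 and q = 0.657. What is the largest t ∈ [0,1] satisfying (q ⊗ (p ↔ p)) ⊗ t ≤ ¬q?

0.686

p ↔ p = 1 − |0.080 − 0.080| = 1 − 0.000 = 1.000
q ⊗ (p ↔ p) = max(0, 0.657 + 1.000 − 1) = max(0, 0.657) = 0.657
So the left factor is q ⊗ (p ↔ p) = 0.657.
¬q = 1 − 0.657 = 0.343
So the right-hand bound is ¬q = 0.343.
The residuum of the Łukasiewicz t-norm gives the supremum: min(1, 1 − 0.657 + 0.343).
1 − 0.657 + 0.343 = 0.686, so t = min(1, 0.686) = 0.686.
Check: 0.657 ⊗ 0.686 = max(0, 0.343) = 0.343 ≤ 0.343.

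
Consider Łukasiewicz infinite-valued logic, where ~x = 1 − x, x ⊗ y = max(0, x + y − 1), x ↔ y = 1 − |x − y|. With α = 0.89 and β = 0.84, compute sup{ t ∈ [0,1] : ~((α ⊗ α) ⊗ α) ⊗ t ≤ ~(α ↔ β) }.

α ⊗ α = max(0, 0.89 + 0.89 − 1) = max(0, 0.78) = 0.78
(α ⊗ α) ⊗ α = max(0, 0.78 + 0.89 − 1) = max(0, 0.67) = 0.67
~((α ⊗ α) ⊗ α) = 1 − 0.67 = 0.33
So the left factor is ~((α ⊗ α) ⊗ α) = 0.33.
α ↔ β = 1 − |0.89 − 0.84| = 1 − 0.05 = 0.95
~(α ↔ β) = 1 − 0.95 = 0.05
So the right-hand bound is ~(α ↔ β) = 0.05.
The residuum of the Łukasiewicz t-norm gives the supremum: min(1, 1 − 0.33 + 0.05).
1 − 0.33 + 0.05 = 0.72, so t = min(1, 0.72) = 0.72.
Check: 0.33 ⊗ 0.72 = max(0, 0.05) = 0.05 ≤ 0.05.

0.72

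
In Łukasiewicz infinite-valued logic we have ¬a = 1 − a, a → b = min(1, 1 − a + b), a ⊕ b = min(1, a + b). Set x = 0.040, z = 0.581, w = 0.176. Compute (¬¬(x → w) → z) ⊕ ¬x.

x → w = min(1, 1 − 0.040 + 0.176) = min(1, 1.136) = 1.000
¬(x → w) = 1 − 1.000 = 0.000
¬¬(x → w) = 1 − 0.000 = 1.000
¬¬(x → w) → z = min(1, 1 − 1.000 + 0.581) = min(1, 0.581) = 0.581
¬x = 1 − 0.040 = 0.960
(¬¬(x → w) → z) ⊕ ¬x = min(1, 0.581 + 0.960) = min(1, 1.541) = 1.000

1.000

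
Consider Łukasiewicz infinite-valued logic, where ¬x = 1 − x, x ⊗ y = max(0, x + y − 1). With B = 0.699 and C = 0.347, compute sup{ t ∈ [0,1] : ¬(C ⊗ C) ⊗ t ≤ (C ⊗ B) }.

C ⊗ C = max(0, 0.347 + 0.347 − 1) = max(0, -0.306) = 0.000
¬(C ⊗ C) = 1 − 0.000 = 1.000
So the left factor is ¬(C ⊗ C) = 1.000.
C ⊗ B = max(0, 0.347 + 0.699 − 1) = max(0, 0.046) = 0.046
So the right-hand bound is C ⊗ B = 0.046.
The residuum of the Łukasiewicz t-norm gives the supremum: min(1, 1 − 1.000 + 0.046).
1 − 1.000 + 0.046 = 0.046, so t = min(1, 0.046) = 0.046.
Check: 1.000 ⊗ 0.046 = max(0, 0.046) = 0.046 ≤ 0.046.

0.046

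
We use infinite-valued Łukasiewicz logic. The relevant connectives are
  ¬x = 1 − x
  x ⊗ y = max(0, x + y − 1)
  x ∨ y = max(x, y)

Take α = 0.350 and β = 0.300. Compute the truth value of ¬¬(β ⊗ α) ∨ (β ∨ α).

β ⊗ α = max(0, 0.300 + 0.350 − 1) = max(0, -0.350) = 0.000
¬(β ⊗ α) = 1 − 0.000 = 1.000
¬¬(β ⊗ α) = 1 − 1.000 = 0.000
β ∨ α = max(0.300, 0.350) = 0.350
¬¬(β ⊗ α) ∨ (β ∨ α) = max(0.000, 0.350) = 0.350

0.350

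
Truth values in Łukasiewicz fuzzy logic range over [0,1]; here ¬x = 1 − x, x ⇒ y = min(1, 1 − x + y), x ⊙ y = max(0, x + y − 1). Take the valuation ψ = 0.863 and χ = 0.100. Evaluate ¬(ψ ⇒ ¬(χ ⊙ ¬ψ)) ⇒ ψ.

1.000

¬ψ = 1 − 0.863 = 0.137
χ ⊙ ¬ψ = max(0, 0.100 + 0.137 − 1) = max(0, -0.763) = 0.000
¬(χ ⊙ ¬ψ) = 1 − 0.000 = 1.000
ψ ⇒ ¬(χ ⊙ ¬ψ) = min(1, 1 − 0.863 + 1.000) = min(1, 1.137) = 1.000
¬(ψ ⇒ ¬(χ ⊙ ¬ψ)) = 1 − 1.000 = 0.000
¬(ψ ⇒ ¬(χ ⊙ ¬ψ)) ⇒ ψ = min(1, 1 − 0.000 + 0.863) = min(1, 1.863) = 1.000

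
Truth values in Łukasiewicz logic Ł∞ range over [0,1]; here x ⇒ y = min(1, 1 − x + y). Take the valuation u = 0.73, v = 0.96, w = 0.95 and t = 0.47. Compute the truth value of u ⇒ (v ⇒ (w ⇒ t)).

w ⇒ t = min(1, 1 − 0.95 + 0.47) = min(1, 0.52) = 0.52
v ⇒ (w ⇒ t) = min(1, 1 − 0.96 + 0.52) = min(1, 0.56) = 0.56
u ⇒ (v ⇒ (w ⇒ t)) = min(1, 1 − 0.73 + 0.56) = min(1, 0.83) = 0.83

0.83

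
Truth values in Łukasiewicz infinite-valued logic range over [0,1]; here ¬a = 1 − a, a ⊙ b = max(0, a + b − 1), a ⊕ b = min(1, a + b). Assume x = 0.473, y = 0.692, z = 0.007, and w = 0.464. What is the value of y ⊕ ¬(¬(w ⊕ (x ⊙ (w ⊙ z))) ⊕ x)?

0.692

w ⊙ z = max(0, 0.464 + 0.007 − 1) = max(0, -0.529) = 0.000
x ⊙ (w ⊙ z) = max(0, 0.473 + 0.000 − 1) = max(0, -0.527) = 0.000
w ⊕ (x ⊙ (w ⊙ z)) = min(1, 0.464 + 0.000) = min(1, 0.464) = 0.464
¬(w ⊕ (x ⊙ (w ⊙ z))) = 1 − 0.464 = 0.536
¬(w ⊕ (x ⊙ (w ⊙ z))) ⊕ x = min(1, 0.536 + 0.473) = min(1, 1.009) = 1.000
¬(¬(w ⊕ (x ⊙ (w ⊙ z))) ⊕ x) = 1 − 1.000 = 0.000
y ⊕ ¬(¬(w ⊕ (x ⊙ (w ⊙ z))) ⊕ x) = min(1, 0.692 + 0.000) = min(1, 0.692) = 0.692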